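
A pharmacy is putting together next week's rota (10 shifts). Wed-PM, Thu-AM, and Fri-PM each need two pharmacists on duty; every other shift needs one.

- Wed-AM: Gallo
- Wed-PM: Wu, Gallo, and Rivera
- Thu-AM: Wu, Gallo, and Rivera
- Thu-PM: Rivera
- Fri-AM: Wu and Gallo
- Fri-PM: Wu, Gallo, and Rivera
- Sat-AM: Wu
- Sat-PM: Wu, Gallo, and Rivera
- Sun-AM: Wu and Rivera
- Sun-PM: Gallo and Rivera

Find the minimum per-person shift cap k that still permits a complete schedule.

With 3 pharmacists and 13 worker-slots to fill, someone must work at least ⌈13/3⌉ = 5 shifts, so k ≥ 5.
k = 5 works: Wed-AM→Gallo, Wed-PM→Wu+Gallo, Thu-AM→Wu+Gallo, Thu-PM→Rivera, Fri-AM→Wu, Fri-PM→Gallo+Rivera, Sat-AM→Wu, Sat-PM→Rivera, Sun-AM→Wu, Sun-PM→Gallo.
Loads: Wu 5, Gallo 5, Rivera 3 — all ≤ 5.

5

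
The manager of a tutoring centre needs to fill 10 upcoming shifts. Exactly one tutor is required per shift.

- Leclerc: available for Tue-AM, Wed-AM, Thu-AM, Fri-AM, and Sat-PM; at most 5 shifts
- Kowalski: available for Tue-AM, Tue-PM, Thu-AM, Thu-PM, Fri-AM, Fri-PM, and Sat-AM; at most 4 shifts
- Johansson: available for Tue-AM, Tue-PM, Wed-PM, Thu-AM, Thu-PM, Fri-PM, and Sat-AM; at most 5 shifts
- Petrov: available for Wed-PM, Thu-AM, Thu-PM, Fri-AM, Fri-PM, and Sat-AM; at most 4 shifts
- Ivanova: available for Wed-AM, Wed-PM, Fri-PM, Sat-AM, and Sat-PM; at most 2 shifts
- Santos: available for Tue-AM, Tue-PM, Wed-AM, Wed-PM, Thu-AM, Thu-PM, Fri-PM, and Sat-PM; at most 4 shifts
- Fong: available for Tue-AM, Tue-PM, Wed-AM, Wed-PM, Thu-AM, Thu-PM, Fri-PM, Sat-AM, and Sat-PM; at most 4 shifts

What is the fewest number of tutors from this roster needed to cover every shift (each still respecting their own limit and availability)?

10 slots to fill and no one can take more than 5, so at least ⌈10/5⌉ = 2 tutors are needed.
Leclerc and Johansson alone can cover everything: Tue-AM→Leclerc, Tue-PM→Johansson, Wed-AM→Leclerc, Wed-PM→Johansson, Thu-AM→Leclerc, Thu-PM→Johansson, Fri-AM→Leclerc, Fri-PM→Johansson, Sat-AM→Johansson, Sat-PM→Leclerc.

2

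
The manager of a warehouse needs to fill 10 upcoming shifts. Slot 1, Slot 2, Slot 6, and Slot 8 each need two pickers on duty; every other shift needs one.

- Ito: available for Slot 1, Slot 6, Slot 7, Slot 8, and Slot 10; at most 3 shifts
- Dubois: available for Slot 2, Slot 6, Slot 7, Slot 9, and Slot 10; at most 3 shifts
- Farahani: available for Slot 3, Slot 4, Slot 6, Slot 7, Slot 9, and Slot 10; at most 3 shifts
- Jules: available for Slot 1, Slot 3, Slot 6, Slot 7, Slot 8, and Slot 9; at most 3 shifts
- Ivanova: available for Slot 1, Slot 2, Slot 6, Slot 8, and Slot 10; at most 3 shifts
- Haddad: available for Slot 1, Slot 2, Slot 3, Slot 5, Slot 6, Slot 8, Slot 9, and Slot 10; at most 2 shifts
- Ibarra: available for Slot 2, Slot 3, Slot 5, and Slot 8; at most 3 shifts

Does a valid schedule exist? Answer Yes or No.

Slot 4 can only be covered by Farahani, so that assignment is forced.
One valid schedule: Slot 1→Ito+Jules, Slot 2→Dubois+Ivanova, Slot 3→Farahani, Slot 4→Farahani, Slot 5→Haddad, Slot 6→Dubois+Farahani, Slot 7→Ito, Slot 8→Jules+Ivanova, Slot 9→Dubois, Slot 10→Ito.
Loads: Ito 3/3, Dubois 3/3, Farahani 3/3, Jules 2/3, Ivanova 2/3, Haddad 1/2, Ibarra 0/3 — all within limits.

Yes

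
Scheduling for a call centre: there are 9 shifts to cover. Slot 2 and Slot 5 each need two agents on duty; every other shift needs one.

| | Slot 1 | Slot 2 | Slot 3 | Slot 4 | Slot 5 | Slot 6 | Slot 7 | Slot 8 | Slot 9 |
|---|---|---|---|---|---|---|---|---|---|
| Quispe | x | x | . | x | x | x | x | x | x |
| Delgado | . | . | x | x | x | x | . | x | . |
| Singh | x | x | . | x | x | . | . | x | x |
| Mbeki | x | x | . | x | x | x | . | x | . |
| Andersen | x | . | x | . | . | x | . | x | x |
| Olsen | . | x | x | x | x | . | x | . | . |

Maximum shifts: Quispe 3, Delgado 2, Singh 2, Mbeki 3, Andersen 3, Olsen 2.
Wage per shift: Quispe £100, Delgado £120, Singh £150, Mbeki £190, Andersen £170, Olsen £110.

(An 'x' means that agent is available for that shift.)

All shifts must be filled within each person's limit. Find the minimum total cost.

Picking the cheapest available agent for each shift independently would cost £1130, but that ignores the shift limits.
An optimal schedule: Slot 1→Quispe, Slot 2→Olsen+Singh, Slot 3→Olsen, Slot 4→Delgado, Slot 5→Delgado+Singh, Slot 6→Andersen, Slot 7→Quispe, Slot 8→Andersen, Slot 9→Quispe.
Total: 100 + 110 + 150 + 110 + 120 + 120 + 150 + 170 + 100 + 170 + 100 = £1400.

£1400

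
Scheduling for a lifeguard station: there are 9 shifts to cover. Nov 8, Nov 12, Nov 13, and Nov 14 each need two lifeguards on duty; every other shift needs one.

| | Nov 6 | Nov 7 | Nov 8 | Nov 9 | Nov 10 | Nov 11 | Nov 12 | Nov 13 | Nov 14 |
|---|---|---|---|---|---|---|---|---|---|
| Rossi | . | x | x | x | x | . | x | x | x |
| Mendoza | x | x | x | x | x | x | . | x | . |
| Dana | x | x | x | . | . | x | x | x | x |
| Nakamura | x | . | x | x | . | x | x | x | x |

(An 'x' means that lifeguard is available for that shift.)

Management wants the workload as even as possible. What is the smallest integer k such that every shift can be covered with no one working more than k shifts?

4

With 4 lifeguards and 13 worker-slots to fill, someone must work at least ⌈13/4⌉ = 4 shifts, so k ≥ 4.
k = 4 works: Nov 6→Mendoza, Nov 7→Rossi, Nov 8→Mendoza+Dana, Nov 9→Rossi, Nov 10→Rossi, Nov 11→Mendoza, Nov 12→Rossi+Dana, Nov 13→Mendoza+Dana, Nov 14→Dana+Nakamura.
Loads: Rossi 4, Mendoza 4, Dana 4, Nakamura 1 — all ≤ 4.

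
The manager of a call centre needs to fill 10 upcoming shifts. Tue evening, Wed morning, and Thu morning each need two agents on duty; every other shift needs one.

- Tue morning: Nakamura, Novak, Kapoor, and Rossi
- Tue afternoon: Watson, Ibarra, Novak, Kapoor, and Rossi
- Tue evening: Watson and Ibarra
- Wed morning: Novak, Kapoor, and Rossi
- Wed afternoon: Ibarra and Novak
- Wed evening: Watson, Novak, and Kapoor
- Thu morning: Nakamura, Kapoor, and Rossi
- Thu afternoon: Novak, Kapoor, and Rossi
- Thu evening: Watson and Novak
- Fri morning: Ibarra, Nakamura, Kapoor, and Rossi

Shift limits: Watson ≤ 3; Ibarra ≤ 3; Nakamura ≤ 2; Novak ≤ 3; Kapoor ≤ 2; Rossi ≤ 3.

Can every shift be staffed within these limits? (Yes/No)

Yes

Tue evening can only be covered by Watson and Ibarra, so that assignment is forced.
One valid schedule: Tue morning→Nakamura, Tue afternoon→Novak, Tue evening→Watson+Ibarra, Wed morning→Novak+Kapoor, Wed afternoon→Ibarra, Wed evening→Watson, Thu morning→Nakamura+Kapoor, Thu afternoon→Novak, Thu evening→Watson, Fri morning→Ibarra.
Loads: Watson 3/3, Ibarra 3/3, Nakamura 2/2, Novak 3/3, Kapoor 2/2, Rossi 0/3 — all within limits.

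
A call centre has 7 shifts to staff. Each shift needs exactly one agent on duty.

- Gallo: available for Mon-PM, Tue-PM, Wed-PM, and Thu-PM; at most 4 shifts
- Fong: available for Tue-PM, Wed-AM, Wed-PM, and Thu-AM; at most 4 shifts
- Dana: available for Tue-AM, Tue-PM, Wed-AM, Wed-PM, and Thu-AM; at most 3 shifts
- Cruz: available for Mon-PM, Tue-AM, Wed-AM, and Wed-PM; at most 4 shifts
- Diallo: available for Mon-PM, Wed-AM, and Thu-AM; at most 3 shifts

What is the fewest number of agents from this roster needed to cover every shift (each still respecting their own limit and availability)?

2

7 slots to fill and no one can take more than 4, so at least ⌈7/4⌉ = 2 agents are needed.
Gallo and Dana alone can cover everything: Mon-PM→Gallo, Tue-AM→Dana, Tue-PM→Gallo, Wed-AM→Dana, Wed-PM→Gallo, Thu-AM→Dana, Thu-PM→Gallo.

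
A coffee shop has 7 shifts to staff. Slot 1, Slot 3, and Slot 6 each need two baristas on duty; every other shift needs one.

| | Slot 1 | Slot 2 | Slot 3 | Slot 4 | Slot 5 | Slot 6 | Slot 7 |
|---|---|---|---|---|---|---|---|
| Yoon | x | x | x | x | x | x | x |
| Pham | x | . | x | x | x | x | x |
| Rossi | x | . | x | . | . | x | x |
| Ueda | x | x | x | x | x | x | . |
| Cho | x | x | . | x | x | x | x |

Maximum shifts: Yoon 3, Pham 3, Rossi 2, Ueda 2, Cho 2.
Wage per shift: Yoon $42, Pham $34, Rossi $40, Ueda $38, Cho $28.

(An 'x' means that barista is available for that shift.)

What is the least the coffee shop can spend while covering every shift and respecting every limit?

Picking the cheapest available barista for each shift independently would cost $308, but that ignores the shift limits.
An optimal schedule: Slot 1→Ueda+Rossi, Slot 2→Cho, Slot 3→Pham+Ueda, Slot 4→Cho, Slot 5→Pham, Slot 6→Rossi+Yoon, Slot 7→Pham.
Total: 38 + 40 + 28 + 34 + 38 + 28 + 34 + 40 + 42 + 34 = $356.

$356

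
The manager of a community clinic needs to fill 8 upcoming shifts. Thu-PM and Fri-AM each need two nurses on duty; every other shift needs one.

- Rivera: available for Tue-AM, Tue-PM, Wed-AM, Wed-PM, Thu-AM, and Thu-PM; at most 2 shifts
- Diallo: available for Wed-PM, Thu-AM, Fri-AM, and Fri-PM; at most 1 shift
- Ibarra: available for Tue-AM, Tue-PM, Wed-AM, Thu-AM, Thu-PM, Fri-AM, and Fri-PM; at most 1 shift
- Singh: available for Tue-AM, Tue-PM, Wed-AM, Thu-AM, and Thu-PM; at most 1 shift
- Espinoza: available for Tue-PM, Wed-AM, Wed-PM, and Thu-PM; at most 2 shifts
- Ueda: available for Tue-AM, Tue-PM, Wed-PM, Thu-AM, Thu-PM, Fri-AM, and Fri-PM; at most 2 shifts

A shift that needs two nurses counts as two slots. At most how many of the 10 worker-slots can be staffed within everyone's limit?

9

Total capacity across all nurses is 2+1+1+1+2+2 = 9, and 10 slots are needed, so at most 9 can be filled.
An assignment achieving 9: Tue-AM→Rivera, Tue-PM→Singh, Wed-AM→Rivera, Wed-PM→Espinoza, Thu-AM→Ueda, Thu-PM→Espinoza, Fri-AM→Diallo+Ibarra, Fri-PM→Ueda.
Loads: Rivera 2/2, Diallo 1/1, Ibarra 1/1, Singh 1/1, Espinoza 2/2, Ueda 2/2.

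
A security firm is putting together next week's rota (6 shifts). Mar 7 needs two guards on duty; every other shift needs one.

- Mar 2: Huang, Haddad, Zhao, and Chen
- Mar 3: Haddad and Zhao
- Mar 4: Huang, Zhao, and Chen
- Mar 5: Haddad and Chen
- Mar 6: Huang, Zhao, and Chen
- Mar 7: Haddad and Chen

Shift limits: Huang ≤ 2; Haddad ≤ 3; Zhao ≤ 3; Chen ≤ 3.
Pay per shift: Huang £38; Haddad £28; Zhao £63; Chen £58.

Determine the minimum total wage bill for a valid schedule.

Mar 7 can only be covered by Haddad and Chen, so that assignment is forced.
Picking the cheapest available guard for each shift independently would cost £246, but that ignores the shift limits.
An optimal schedule: Mar 2→Chen, Mar 3→Haddad, Mar 4→Huang, Mar 5→Haddad, Mar 6→Huang, Mar 7→Haddad+Chen.
Total: 58 + 28 + 38 + 28 + 38 + 28 + 58 = £276.

£276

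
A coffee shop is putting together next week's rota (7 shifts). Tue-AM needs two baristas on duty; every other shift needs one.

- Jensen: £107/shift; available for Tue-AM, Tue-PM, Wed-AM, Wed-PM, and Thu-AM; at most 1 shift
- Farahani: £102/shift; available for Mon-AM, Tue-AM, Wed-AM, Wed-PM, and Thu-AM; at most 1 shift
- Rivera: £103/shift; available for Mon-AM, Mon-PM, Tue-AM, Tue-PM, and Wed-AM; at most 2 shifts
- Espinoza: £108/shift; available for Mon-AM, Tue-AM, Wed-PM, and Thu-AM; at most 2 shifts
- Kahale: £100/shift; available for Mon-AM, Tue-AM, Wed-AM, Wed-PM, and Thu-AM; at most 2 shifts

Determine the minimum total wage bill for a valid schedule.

Mon-PM can only be covered by Rivera, so that assignment is forced.
Picking the cheapest available barista for each shift independently would cost £808, but that ignores the shift limits.
An optimal schedule: Mon-AM→Farahani, Mon-PM→Rivera, Tue-AM→Espinoza+Kahale, Tue-PM→Jensen, Wed-AM→Rivera, Wed-PM→Espinoza, Thu-AM→Kahale.
Total: 102 + 103 + 108 + 100 + 107 + 103 + 108 + 100 = £831.

£831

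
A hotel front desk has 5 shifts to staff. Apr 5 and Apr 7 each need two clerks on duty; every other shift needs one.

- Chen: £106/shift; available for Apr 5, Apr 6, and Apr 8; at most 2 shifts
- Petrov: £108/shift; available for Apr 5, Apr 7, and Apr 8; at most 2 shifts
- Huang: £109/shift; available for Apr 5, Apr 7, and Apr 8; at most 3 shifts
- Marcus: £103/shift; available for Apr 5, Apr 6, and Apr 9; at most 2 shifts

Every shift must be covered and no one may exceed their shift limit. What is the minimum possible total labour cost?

£743

Apr 7 can only be covered by Petrov and Huang, so that assignment is forced.
Apr 9 can only be covered by Marcus, so that assignment is forced.
Picking the cheapest available clerk for each shift independently would cost £738, but that ignores the shift limits.
An optimal schedule: Apr 5→Chen+Petrov, Apr 6→Marcus, Apr 7→Petrov+Huang, Apr 8→Chen, Apr 9→Marcus.
Total: 106 + 108 + 103 + 108 + 109 + 106 + 103 = £743.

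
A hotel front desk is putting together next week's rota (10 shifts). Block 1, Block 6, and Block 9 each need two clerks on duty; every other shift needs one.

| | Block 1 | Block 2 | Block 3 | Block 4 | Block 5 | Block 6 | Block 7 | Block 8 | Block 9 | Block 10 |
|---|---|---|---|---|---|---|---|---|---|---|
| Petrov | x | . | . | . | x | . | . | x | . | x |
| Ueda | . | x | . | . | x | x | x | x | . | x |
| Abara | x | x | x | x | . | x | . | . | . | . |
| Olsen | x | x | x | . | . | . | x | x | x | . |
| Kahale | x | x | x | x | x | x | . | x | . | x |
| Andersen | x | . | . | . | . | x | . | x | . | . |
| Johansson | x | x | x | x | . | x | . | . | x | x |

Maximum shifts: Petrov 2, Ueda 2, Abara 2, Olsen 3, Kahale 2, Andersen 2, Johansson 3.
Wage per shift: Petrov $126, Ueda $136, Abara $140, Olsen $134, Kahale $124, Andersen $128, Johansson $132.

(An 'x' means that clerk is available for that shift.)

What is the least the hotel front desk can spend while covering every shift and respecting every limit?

Block 9 can only be covered by Olsen and Johansson, so that assignment is forced.
Picking the cheapest available clerk for each shift independently would cost $1646, but that ignores the shift limits.
An optimal schedule: Block 1→Andersen+Olsen, Block 2→Johansson, Block 3→Johansson, Block 4→Kahale, Block 5→Kahale, Block 6→Andersen+Ueda, Block 7→Olsen, Block 8→Petrov, Block 9→Johansson+Olsen, Block 10→Petrov.
Total: 128 + 134 + 132 + 132 + 124 + 124 + 128 + 136 + 134 + 126 + 132 + 134 + 126 = $1690.

$1690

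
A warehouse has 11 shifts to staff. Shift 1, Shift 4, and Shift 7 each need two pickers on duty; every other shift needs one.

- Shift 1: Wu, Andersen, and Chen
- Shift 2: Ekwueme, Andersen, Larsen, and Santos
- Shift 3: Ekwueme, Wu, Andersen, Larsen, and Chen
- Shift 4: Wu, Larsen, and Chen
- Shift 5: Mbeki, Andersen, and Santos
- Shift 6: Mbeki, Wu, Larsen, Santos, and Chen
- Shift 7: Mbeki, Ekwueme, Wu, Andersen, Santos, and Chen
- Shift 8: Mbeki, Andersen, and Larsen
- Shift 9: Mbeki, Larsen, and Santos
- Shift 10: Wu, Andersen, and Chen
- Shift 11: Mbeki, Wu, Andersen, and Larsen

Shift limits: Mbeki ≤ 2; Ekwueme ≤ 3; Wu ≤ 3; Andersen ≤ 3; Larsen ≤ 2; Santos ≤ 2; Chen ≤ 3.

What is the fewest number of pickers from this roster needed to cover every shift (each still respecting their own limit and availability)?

5

14 slots to fill and no one can take more than 3, so at least ⌈14/3⌉ = 5 pickers are needed.
Mbeki, Ekwueme, Wu, Andersen, and Chen alone can cover everything: Shift 1→Wu+Andersen, Shift 2→Ekwueme, Shift 3→Ekwueme, Shift 4→Wu+Chen, Shift 5→Mbeki, Shift 6→Wu, Shift 7→Ekwueme+Chen, Shift 8→Andersen, Shift 9→Mbeki, Shift 10→Chen, Shift 11→Andersen.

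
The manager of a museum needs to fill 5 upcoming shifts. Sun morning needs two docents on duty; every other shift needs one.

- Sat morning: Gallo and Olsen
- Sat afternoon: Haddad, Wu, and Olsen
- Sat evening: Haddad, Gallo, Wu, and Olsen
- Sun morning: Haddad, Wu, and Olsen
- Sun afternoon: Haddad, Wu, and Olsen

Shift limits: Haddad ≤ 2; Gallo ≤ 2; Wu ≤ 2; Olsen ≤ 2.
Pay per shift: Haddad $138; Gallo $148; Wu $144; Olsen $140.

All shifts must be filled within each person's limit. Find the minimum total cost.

$844

Picking the cheapest available docent for each shift independently would cost $832, but that ignores the shift limits.
An optimal schedule: Sat morning→Olsen, Sat afternoon→Haddad, Sat evening→Wu, Sun morning→Haddad+Olsen, Sun afternoon→Wu.
Total: 140 + 138 + 144 + 138 + 140 + 144 = $844.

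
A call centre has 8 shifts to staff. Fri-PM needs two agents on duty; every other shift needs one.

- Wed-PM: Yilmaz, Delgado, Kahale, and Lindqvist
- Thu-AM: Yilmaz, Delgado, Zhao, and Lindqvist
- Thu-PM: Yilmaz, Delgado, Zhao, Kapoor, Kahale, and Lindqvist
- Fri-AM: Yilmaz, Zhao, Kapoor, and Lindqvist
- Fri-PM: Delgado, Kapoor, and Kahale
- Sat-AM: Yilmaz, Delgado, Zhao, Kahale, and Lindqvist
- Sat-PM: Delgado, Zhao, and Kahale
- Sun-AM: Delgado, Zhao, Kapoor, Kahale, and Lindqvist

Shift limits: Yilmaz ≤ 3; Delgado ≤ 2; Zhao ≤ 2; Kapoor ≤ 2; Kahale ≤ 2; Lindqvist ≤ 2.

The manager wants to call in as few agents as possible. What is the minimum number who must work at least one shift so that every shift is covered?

9 slots to fill and no one can take more than 3, so at least ⌈9/3⌉ = 3 agents are needed.
Any 3 agents together have capacity at most 3+2+2 = 7 < 9 slots, so 3 can never suffice.
Yilmaz, Delgado, Zhao, and Kapoor alone can cover everything: Wed-PM→Yilmaz, Thu-AM→Yilmaz, Thu-PM→Kapoor, Fri-AM→Yilmaz, Fri-PM→Delgado+Kapoor, Sat-AM→Zhao, Sat-PM→Delgado, Sun-AM→Zhao.

4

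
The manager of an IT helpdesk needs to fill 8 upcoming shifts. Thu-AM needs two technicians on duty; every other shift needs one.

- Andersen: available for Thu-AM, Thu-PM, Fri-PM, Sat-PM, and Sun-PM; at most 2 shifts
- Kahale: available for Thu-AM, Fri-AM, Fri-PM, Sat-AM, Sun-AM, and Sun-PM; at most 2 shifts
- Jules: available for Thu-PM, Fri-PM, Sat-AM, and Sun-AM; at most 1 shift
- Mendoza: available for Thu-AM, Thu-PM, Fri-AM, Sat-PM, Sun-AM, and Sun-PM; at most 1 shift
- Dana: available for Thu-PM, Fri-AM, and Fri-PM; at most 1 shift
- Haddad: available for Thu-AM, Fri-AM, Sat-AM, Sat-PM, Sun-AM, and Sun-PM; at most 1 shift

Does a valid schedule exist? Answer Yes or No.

Total capacity is 2+2+1+1+1+1 = 8 but 9 worker-slots are needed — infeasible.

No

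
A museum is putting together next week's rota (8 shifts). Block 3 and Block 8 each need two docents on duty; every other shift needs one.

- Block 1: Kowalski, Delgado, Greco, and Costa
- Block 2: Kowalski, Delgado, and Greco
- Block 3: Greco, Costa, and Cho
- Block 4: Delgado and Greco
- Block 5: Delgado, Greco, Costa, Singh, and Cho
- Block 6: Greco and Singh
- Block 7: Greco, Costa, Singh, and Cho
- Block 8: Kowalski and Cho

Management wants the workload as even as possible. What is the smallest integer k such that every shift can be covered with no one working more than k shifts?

2

With 6 docents and 10 worker-slots to fill, someone must work at least ⌈10/6⌉ = 2 shifts, so k ≥ 2.
k = 2 works: Block 1→Delgado, Block 2→Kowalski, Block 3→Greco+Costa, Block 4→Delgado, Block 5→Singh, Block 6→Greco, Block 7→Costa, Block 8→Kowalski+Cho.
Loads: Kowalski 2, Delgado 2, Greco 2, Costa 2, Singh 1, Cho 1 — all ≤ 2.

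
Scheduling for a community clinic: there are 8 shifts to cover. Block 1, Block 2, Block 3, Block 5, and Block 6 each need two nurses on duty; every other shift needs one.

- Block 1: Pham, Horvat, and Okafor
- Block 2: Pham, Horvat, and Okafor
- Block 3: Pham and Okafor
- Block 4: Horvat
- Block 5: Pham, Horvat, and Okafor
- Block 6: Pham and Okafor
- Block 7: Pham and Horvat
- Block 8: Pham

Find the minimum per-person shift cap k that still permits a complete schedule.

5

With 3 nurses and 13 worker-slots to fill, someone must work at least ⌈13/3⌉ = 5 shifts, so k ≥ 5.
k = 5 works: Block 1→Pham+Horvat, Block 2→Horvat+Okafor, Block 3→Pham+Okafor, Block 4→Horvat, Block 5→Horvat+Okafor, Block 6→Pham+Okafor, Block 7→Pham, Block 8→Pham.
Loads: Pham 5, Horvat 4, Okafor 4 — all ≤ 5.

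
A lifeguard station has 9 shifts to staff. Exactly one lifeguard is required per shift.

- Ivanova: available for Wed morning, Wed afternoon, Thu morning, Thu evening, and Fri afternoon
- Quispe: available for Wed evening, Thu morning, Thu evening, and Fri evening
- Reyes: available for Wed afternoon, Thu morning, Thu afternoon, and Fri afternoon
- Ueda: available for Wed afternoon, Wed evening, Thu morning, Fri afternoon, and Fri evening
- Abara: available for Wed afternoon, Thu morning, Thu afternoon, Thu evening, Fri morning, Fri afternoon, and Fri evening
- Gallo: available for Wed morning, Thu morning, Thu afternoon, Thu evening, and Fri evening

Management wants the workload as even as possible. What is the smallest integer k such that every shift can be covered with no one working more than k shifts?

2

With 6 lifeguards and 9 worker-slots to fill, someone must work at least ⌈9/6⌉ = 2 shifts, so k ≥ 2.
k = 2 works: Wed morning→Ivanova, Wed afternoon→Ivanova, Wed evening→Quispe, Thu morning→Ueda, Thu afternoon→Reyes, Thu evening→Quispe, Fri morning→Abara, Fri afternoon→Reyes, Fri evening→Ueda.
Loads: Ivanova 2, Quispe 2, Reyes 2, Ueda 2, Abara 1, Gallo 0 — all ≤ 2.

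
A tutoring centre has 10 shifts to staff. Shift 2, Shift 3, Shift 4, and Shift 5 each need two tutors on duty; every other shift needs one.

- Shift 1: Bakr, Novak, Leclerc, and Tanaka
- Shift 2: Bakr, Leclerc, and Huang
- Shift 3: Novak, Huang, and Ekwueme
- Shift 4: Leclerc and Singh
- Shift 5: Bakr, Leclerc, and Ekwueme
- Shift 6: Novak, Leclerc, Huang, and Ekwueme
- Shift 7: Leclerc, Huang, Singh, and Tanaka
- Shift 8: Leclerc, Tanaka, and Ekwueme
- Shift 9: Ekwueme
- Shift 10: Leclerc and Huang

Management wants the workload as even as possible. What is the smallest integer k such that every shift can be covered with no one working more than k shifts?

With 7 tutors and 14 worker-slots to fill, someone must work at least ⌈14/7⌉ = 2 shifts, so k ≥ 2.
k = 2 works: Shift 1→Tanaka, Shift 2→Bakr+Huang, Shift 3→Novak+Huang, Shift 4→Leclerc+Singh, Shift 5→Bakr+Ekwueme, Shift 6→Novak, Shift 7→Singh, Shift 8→Tanaka, Shift 9→Ekwueme, Shift 10→Leclerc.
Loads: Bakr 2, Novak 2, Leclerc 2, Huang 2, Singh 2, Tanaka 2, Ekwueme 2 — all ≤ 2.

2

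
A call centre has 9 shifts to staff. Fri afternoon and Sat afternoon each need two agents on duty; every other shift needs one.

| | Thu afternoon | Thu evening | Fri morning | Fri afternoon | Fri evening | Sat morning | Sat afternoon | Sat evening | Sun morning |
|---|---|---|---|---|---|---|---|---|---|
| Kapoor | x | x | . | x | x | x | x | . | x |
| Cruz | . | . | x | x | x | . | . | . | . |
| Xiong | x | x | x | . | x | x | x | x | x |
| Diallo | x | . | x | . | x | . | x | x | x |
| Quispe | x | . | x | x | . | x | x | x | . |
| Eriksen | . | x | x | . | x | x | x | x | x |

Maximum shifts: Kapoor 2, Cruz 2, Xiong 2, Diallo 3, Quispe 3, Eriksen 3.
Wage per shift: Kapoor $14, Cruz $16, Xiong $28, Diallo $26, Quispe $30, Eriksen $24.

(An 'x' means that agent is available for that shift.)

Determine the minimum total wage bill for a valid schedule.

Picking the cheapest available agent for each shift independently would cost $178, but that ignores the shift limits.
An optimal schedule: Thu afternoon→Diallo, Thu evening→Kapoor, Fri morning→Cruz, Fri afternoon→Kapoor+Cruz, Fri evening→Diallo, Sat morning→Eriksen, Sat afternoon→Diallo+Xiong, Sat evening→Eriksen, Sun morning→Eriksen.
Total: 26 + 14 + 16 + 14 + 16 + 26 + 24 + 26 + 28 + 24 + 24 = $238.

$238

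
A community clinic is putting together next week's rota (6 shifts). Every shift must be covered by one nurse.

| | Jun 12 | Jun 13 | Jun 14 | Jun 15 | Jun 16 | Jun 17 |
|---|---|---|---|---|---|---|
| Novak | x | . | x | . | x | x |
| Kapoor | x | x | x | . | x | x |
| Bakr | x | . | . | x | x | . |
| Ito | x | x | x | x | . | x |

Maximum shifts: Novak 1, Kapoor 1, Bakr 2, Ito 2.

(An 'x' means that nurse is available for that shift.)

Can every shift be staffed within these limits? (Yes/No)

One valid schedule: Jun 12→Ito, Jun 13→Kapoor, Jun 14→Novak, Jun 15→Bakr, Jun 16→Bakr, Jun 17→Ito.
Loads: Novak 1/1, Kapoor 1/1, Bakr 2/2, Ito 2/2 — all within limits.

Yes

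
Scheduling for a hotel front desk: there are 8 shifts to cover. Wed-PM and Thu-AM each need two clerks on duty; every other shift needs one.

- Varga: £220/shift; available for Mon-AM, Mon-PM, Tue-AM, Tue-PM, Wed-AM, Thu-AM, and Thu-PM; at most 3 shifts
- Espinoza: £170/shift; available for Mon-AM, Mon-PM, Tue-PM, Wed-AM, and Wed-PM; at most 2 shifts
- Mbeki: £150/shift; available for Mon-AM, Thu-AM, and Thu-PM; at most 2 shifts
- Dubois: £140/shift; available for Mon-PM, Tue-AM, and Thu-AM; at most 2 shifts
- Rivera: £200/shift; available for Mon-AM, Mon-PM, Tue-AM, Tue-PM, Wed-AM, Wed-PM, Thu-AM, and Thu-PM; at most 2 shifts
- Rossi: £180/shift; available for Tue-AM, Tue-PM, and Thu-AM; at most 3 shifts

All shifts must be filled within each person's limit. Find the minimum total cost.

Wed-PM can only be covered by Espinoza and Rivera, so that assignment is forced.
Picking the cheapest available clerk for each shift independently would cost £1580, but that ignores the shift limits.
An optimal schedule: Mon-AM→Mbeki, Mon-PM→Dubois, Tue-AM→Rossi, Tue-PM→Rossi, Wed-AM→Espinoza, Wed-PM→Espinoza+Rivera, Thu-AM→Dubois+Rossi, Thu-PM→Mbeki.
Total: 150 + 140 + 180 + 180 + 170 + 170 + 200 + 140 + 180 + 150 = £1660.

£1660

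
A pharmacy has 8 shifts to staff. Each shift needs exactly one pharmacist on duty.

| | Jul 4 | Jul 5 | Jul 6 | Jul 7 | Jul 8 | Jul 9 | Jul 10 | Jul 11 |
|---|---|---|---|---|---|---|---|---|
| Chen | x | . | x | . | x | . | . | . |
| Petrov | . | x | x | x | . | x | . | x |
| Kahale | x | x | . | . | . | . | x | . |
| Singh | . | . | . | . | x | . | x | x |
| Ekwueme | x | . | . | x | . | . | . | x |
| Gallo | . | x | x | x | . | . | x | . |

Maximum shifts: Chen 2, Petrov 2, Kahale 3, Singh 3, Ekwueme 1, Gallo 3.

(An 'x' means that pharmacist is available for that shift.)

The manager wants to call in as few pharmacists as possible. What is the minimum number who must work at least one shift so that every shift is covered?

8 slots to fill and no one can take more than 3, so at least ⌈8/3⌉ = 3 pharmacists are needed.
No set of 3 pharmacists can cover every shift (each such set leaves at least one shift with no one available or exceeds a cap).
Chen, Petrov, Kahale, and Singh alone can cover everything: Jul 4→Chen, Jul 5→Kahale, Jul 6→Chen, Jul 7→Petrov, Jul 8→Singh, Jul 9→Petrov, Jul 10→Kahale, Jul 11→Singh.

4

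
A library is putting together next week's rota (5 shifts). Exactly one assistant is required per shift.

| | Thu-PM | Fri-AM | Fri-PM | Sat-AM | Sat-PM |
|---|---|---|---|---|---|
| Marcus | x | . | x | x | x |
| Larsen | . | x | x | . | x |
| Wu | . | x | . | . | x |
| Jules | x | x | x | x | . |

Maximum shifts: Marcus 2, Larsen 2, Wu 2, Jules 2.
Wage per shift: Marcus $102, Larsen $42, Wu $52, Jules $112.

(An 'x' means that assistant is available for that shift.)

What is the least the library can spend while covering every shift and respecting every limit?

Picking the cheapest available assistant for each shift independently would cost $330, but that ignores the shift limits.
An optimal schedule: Thu-PM→Marcus, Fri-AM→Larsen, Fri-PM→Larsen, Sat-AM→Marcus, Sat-PM→Wu.
Total: 102 + 42 + 42 + 102 + 52 = $340.

$340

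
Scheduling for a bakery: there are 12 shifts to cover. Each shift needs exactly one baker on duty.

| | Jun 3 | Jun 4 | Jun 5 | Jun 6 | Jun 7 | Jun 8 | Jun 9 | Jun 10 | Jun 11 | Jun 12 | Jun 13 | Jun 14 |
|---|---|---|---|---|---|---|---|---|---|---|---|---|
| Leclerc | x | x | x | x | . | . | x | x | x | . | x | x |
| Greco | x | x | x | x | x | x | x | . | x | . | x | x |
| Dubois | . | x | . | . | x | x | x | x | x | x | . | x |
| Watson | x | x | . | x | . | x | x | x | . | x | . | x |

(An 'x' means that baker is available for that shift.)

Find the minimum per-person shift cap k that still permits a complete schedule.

3

With 4 bakers and 12 worker-slots to fill, someone must work at least ⌈12/4⌉ = 3 shifts, so k ≥ 3.
k = 3 works: Jun 3→Leclerc, Jun 4→Watson, Jun 5→Leclerc, Jun 6→Greco, Jun 7→Greco, Jun 8→Greco, Jun 9→Watson, Jun 10→Dubois, Jun 11→Dubois, Jun 12→Dubois, Jun 13→Leclerc, Jun 14→Watson.
Loads: Leclerc 3, Greco 3, Dubois 3, Watson 3 — all ≤ 3.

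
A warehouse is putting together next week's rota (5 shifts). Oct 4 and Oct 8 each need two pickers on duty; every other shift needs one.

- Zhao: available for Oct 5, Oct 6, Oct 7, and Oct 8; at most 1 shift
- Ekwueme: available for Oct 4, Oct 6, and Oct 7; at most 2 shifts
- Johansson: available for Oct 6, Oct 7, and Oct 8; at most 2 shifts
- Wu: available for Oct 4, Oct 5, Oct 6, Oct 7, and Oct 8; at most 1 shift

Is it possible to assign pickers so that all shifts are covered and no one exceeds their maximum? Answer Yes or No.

No

Shifts {Oct 4, Oct 5, Oct 8} need 5 worker-slots in total, but the pickers available for any of those shifts (Zhao, Ekwueme, Johansson, and Wu) can supply at most 4 among them. So no valid schedule exists.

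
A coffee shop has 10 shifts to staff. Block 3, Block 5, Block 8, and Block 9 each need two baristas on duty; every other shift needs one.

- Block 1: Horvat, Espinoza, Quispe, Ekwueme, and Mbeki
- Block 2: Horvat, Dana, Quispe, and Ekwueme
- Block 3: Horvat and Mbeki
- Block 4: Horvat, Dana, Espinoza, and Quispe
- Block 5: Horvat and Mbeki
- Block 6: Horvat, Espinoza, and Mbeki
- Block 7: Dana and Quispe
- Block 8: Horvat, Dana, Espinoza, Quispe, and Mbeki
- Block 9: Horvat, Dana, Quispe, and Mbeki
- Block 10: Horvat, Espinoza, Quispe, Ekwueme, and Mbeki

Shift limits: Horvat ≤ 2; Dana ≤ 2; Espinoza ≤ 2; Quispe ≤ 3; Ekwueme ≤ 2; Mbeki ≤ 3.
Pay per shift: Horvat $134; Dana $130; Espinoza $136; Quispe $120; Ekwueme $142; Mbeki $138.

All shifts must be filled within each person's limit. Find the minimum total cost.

Block 3 can only be covered by Horvat and Mbeki, so that assignment is forced.
Block 5 can only be covered by Horvat and Mbeki, so that assignment is forced.
Picking the cheapest available barista for each shift independently would cost $1778, but that ignores the shift limits.
An optimal schedule: Block 1→Ekwueme, Block 2→Dana, Block 3→Horvat+Mbeki, Block 4→Quispe, Block 5→Horvat+Mbeki, Block 6→Espinoza, Block 7→Dana, Block 8→Espinoza+Quispe, Block 9→Quispe+Mbeki, Block 10→Ekwueme.
Total: 142 + 130 + 134 + 138 + 120 + 134 + 138 + 136 + 130 + 136 + 120 + 120 + 138 + 142 = $1858.

$1858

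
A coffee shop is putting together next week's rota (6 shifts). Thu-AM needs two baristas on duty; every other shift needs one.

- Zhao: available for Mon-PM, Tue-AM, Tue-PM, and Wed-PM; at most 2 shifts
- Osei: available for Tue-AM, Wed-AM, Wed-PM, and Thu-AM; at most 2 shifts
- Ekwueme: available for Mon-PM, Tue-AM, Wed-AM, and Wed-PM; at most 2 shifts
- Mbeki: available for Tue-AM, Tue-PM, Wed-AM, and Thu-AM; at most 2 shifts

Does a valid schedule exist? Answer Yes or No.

Thu-AM can only be covered by Osei and Mbeki, so that assignment is forced.
One valid schedule: Mon-PM→Zhao, Tue-AM→Ekwueme, Tue-PM→Zhao, Wed-AM→Osei, Wed-PM→Ekwueme, Thu-AM→Osei+Mbeki.
Loads: Zhao 2/2, Osei 2/2, Ekwueme 2/2, Mbeki 1/2 — all within limits.

Yes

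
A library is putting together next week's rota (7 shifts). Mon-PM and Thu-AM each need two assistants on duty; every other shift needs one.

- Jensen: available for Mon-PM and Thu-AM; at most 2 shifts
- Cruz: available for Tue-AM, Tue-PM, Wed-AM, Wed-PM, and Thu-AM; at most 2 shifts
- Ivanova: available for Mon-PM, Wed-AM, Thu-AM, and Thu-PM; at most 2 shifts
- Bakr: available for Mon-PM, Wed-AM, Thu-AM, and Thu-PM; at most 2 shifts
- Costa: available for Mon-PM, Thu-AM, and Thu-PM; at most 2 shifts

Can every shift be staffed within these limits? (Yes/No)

No

Total capacity is 10 and 9 slots are needed, so capacity alone doesn't rule it out.
Shifts {Tue-AM, Tue-PM, Wed-PM} need 3 worker-slots in total, but the assistants available for any of those shifts (Cruz) can supply at most 2 among them. So no valid schedule exists.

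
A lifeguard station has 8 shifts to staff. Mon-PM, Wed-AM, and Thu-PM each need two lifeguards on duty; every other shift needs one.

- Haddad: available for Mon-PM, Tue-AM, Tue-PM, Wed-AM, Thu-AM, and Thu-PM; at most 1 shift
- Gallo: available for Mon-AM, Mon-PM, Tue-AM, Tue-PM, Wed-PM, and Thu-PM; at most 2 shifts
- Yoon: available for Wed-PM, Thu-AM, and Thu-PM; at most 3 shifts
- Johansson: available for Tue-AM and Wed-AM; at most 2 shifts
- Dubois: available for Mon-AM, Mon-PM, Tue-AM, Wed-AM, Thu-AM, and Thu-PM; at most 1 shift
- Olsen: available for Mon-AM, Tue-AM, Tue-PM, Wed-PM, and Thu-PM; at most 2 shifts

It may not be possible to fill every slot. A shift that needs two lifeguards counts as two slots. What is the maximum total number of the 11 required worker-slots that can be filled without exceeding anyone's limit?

Total capacity across all lifeguards is 1+2+3+2+1+2 = 11, and 11 slots are needed, so at most 11 can be filled.
An assignment achieving 11: Mon-AM→Gallo, Mon-PM→Haddad+Gallo, Tue-AM→Johansson, Tue-PM→Olsen, Wed-AM→Johansson+Dubois, Wed-PM→Yoon, Thu-AM→Yoon, Thu-PM→Yoon+Olsen.
Loads: Haddad 1/1, Gallo 2/2, Yoon 3/3, Johansson 2/2, Dubois 1/1, Olsen 2/2.

11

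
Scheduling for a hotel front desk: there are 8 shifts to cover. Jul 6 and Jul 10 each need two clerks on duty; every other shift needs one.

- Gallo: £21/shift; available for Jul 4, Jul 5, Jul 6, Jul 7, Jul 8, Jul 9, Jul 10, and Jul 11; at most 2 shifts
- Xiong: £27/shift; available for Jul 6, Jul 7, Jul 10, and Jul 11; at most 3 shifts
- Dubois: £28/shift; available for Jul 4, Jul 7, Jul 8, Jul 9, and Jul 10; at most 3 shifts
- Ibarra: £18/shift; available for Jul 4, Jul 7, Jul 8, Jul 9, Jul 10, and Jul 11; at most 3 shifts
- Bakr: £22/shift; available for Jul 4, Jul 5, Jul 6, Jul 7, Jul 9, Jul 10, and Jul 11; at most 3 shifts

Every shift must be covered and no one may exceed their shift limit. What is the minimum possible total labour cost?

£216

Picking the cheapest available clerk for each shift independently would cost £193, but that ignores the shift limits.
An optimal schedule: Jul 4→Ibarra, Jul 5→Gallo, Jul 6→Gallo+Bakr, Jul 7→Xiong, Jul 8→Ibarra, Jul 9→Ibarra, Jul 10→Bakr+Xiong, Jul 11→Bakr.
Total: 18 + 21 + 21 + 22 + 27 + 18 + 18 + 22 + 27 + 22 = £216.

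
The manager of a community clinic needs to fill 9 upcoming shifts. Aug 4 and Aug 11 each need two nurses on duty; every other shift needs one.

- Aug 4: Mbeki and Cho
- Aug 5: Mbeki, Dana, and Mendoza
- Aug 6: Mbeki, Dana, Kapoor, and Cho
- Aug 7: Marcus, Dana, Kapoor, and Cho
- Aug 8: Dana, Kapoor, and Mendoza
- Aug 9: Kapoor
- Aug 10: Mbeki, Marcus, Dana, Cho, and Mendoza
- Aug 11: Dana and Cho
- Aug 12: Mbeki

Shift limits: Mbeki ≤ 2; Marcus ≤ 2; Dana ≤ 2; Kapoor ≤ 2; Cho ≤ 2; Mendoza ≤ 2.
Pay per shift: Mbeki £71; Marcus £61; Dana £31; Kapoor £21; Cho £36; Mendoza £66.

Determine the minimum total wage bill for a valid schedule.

£506

Aug 4 can only be covered by Mbeki and Cho, so that assignment is forced.
Aug 9 can only be covered by Kapoor, so that assignment is forced.
Aug 11 can only be covered by Dana and Cho, so that assignment is forced.
Picking the cheapest available nurse for each shift independently would cost £391, but that ignores the shift limits.
An optimal schedule: Aug 4→Mbeki+Cho, Aug 5→Dana, Aug 6→Kapoor, Aug 7→Marcus, Aug 8→Mendoza, Aug 9→Kapoor, Aug 10→Marcus, Aug 11→Dana+Cho, Aug 12→Mbeki.
Total: 71 + 36 + 31 + 21 + 61 + 66 + 21 + 61 + 31 + 36 + 71 = £506.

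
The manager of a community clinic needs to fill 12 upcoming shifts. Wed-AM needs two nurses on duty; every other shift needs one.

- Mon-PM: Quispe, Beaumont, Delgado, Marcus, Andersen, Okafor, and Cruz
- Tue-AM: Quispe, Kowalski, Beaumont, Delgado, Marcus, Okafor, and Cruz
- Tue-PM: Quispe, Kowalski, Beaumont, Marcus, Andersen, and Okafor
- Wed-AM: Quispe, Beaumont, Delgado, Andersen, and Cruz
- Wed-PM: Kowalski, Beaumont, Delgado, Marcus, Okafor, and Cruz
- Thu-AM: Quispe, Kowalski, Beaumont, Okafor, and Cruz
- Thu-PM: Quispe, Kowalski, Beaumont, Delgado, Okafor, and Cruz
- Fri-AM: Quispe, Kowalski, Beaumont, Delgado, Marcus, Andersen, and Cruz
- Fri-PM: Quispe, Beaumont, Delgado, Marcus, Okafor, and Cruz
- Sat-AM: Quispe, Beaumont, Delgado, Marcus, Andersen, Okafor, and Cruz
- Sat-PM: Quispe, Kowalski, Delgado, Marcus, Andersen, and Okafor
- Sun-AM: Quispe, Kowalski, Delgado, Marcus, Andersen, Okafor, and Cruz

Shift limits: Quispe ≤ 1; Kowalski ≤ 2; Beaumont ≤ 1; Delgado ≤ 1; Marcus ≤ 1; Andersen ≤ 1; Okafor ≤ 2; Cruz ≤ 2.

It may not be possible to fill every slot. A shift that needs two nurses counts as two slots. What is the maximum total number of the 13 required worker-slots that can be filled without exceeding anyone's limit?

11

Total capacity across all nurses is 1+2+1+1+1+1+2+2 = 11, and 13 slots are needed, so at most 11 can be filled.
An assignment achieving 11: Mon-PM→Okafor, Tue-AM→Cruz, Tue-PM→Kowalski, Wed-AM→Quispe+Beaumont, Wed-PM→Delgado, Thu-AM→Kowalski, Thu-PM→Okafor, Fri-AM→Cruz, Fri-PM→Marcus, Sat-PM→Andersen.
Loads: Quispe 1/1, Kowalski 2/2, Beaumont 1/1, Delgado 1/1, Marcus 1/1, Andersen 1/1, Okafor 2/2, Cruz 2/2.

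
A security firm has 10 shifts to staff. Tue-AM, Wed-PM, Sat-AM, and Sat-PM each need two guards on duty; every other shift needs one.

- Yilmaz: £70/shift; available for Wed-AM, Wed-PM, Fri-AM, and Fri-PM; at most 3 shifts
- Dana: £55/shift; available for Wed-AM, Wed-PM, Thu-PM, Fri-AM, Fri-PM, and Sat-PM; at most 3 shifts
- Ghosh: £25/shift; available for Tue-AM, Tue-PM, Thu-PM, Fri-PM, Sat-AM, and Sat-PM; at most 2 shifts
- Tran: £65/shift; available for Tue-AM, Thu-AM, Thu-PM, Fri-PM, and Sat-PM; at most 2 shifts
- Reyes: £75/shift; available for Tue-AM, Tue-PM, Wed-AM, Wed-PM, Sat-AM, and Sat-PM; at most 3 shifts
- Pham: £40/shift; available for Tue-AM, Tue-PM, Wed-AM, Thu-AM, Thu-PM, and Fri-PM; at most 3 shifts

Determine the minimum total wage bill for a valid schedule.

Sat-AM can only be covered by Ghosh and Reyes, so that assignment is forced.
Picking the cheapest available guard for each shift independently would cost £580, but that ignores the shift limits.
An optimal schedule: Tue-AM→Pham+Tran, Tue-PM→Ghosh, Wed-AM→Yilmaz, Wed-PM→Dana+Yilmaz, Thu-AM→Pham, Thu-PM→Pham, Fri-AM→Dana, Fri-PM→Yilmaz, Sat-AM→Ghosh+Reyes, Sat-PM→Dana+Tran.
Total: 40 + 65 + 25 + 70 + 55 + 70 + 40 + 40 + 55 + 70 + 25 + 75 + 55 + 65 = £750.

£750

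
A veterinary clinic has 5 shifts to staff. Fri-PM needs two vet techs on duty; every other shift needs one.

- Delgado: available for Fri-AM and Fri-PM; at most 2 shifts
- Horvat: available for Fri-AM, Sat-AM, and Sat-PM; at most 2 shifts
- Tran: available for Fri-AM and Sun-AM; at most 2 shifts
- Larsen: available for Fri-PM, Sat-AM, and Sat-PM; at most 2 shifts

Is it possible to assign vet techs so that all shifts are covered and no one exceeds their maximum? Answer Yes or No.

Yes

Fri-PM can only be covered by Delgado and Larsen, so that assignment is forced.
Sun-AM can only be covered by Tran, so that assignment is forced.
One valid schedule: Fri-AM→Delgado, Fri-PM→Delgado+Larsen, Sat-AM→Horvat, Sat-PM→Horvat, Sun-AM→Tran.
Loads: Delgado 2/2, Horvat 2/2, Tran 1/2, Larsen 1/2 — all within limits.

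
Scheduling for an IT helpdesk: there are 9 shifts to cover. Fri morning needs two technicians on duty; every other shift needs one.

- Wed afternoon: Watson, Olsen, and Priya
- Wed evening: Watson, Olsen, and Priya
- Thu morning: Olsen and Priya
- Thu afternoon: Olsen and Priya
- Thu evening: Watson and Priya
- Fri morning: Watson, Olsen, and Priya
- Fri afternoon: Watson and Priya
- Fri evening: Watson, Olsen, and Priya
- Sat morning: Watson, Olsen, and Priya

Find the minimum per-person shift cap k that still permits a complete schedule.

With 3 technicians and 10 worker-slots to fill, someone must work at least ⌈10/3⌉ = 4 shifts, so k ≥ 4.
k = 4 works: Wed afternoon→Watson, Wed evening→Watson, Thu morning→Olsen, Thu afternoon→Olsen, Thu evening→Watson, Fri morning→Olsen+Priya, Fri afternoon→Watson, Fri evening→Olsen, Sat morning→Priya.
Loads: Watson 4, Olsen 4, Priya 2 — all ≤ 4.

4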